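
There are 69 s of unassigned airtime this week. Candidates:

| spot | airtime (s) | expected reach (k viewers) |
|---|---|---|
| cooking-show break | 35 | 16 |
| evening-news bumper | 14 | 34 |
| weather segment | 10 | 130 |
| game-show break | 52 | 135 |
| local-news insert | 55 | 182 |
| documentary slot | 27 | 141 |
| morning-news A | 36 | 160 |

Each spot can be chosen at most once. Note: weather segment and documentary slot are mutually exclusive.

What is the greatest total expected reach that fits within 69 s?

324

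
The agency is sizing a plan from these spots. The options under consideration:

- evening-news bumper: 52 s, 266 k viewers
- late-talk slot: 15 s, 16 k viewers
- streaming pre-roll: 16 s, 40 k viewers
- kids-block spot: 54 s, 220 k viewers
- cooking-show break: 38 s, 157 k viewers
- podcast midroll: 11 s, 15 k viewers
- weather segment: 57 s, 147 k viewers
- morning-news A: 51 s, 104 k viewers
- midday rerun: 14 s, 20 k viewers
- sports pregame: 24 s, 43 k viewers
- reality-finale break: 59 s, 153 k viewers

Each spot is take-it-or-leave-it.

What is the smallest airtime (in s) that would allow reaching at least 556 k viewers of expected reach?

Minimise s subject to total expected reach ≥ 556.
evening-news bumper + kids-block spot + cooking-show break reaches 643 using 144 s.
No combination under 144 s hits 556.

144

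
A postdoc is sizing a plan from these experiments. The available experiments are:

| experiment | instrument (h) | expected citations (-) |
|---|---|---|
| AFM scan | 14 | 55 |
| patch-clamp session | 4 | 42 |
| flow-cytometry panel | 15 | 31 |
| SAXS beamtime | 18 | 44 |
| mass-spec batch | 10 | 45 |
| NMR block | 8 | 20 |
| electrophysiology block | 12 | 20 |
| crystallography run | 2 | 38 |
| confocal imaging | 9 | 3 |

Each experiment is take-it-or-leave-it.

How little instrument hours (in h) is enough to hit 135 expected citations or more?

Look for the lowest-instrument combination reaching 135.
AFM scan + patch-clamp session + crystallography run: 135 expected citations at 20 h.
No combination under 20 h hits 135.

20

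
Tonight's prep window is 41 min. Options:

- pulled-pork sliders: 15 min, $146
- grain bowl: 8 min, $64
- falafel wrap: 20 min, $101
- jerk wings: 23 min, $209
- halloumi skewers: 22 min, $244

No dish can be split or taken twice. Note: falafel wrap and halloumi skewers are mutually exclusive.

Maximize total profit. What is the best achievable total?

390

Best packing: pulled-pork sliders + halloumi skewers — 37 min, 390 total.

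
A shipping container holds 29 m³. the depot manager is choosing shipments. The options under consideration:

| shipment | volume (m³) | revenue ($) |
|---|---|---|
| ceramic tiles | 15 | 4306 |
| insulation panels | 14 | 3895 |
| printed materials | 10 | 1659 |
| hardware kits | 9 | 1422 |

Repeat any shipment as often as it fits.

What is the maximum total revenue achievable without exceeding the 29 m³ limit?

Ceramic tiles + insulation panels uses 29 of the 29 m³ and totals 8201.
No other feasible combination exceeds 8201.

8201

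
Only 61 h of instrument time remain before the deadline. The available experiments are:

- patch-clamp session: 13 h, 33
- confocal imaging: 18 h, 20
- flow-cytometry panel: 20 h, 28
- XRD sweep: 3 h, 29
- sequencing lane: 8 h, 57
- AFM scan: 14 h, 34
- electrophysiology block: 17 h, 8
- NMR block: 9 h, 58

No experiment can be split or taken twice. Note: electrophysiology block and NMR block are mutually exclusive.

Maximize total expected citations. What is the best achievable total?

The ratio ordering already packs tightly: patch-clamp session + XRD sweep + sequencing lane + AFM scan + NMR block, 47 h, 211.
An exhaustive check of the 256 subsets confirms 211.

211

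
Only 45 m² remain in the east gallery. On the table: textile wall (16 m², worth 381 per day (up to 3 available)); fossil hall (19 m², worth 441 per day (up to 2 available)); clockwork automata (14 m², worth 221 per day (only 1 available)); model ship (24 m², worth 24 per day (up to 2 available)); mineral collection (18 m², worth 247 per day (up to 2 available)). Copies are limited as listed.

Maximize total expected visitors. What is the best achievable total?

882

Filling by ratio: 2×textile wall for 762, with 13 m² left unused.
Dropping 2×textile wall frees 32 m²; slotting in 2×fossil hall (38 m²) lifts the total to 882 at 38 m².
Every other selection either busts 45 m² or exceeds an availability limit or fails to beat 882.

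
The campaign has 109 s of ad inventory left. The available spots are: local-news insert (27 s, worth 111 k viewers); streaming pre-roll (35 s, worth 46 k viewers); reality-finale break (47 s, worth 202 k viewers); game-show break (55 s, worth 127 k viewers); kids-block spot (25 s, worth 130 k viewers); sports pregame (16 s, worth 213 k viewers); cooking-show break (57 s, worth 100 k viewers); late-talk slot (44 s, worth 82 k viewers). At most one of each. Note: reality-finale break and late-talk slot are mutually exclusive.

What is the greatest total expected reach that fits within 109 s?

545

Best packing: reality-finale break + kids-block spot + sports pregame — 88 s, 545 total.
No other feasible combination exceeds 545.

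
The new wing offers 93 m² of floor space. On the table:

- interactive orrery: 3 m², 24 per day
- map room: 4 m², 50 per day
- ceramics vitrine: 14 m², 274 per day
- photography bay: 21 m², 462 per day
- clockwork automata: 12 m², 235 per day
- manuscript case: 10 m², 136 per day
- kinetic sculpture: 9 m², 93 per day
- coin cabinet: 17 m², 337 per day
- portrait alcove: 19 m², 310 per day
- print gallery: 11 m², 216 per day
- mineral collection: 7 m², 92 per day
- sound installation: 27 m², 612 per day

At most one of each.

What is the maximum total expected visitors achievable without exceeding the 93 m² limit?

1925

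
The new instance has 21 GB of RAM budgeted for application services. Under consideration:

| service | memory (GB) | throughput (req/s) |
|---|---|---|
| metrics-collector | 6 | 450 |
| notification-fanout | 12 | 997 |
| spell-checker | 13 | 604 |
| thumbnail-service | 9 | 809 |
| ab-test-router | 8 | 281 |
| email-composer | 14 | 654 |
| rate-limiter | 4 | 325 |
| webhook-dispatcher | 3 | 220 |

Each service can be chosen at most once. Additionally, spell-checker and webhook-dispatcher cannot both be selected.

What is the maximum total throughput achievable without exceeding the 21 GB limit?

1806

Taking notification-fanout + thumbnail-service: 21 GB used, 1806 in throughput.
No other feasible combination exceeds 1806.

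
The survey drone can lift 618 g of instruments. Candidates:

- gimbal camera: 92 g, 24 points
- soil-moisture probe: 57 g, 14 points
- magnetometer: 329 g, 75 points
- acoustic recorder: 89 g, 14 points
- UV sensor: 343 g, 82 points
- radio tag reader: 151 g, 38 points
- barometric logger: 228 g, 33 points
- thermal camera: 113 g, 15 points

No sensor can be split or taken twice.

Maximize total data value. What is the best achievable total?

By data value per g: gimbal camera 0.26, radio tag reader 0.25, soil-moisture probe 0.25, UV sensor 0.24 lead.
A density-first pass picks gimbal camera + soil-moisture probe + acoustic recorder + radio tag reader + barometric logger — 123 at 617 g.
Replace soil-moisture probe and acoustic recorder and barometric logger with UV sensor: the trade gains 21 net, giving 144 at 586 g.

144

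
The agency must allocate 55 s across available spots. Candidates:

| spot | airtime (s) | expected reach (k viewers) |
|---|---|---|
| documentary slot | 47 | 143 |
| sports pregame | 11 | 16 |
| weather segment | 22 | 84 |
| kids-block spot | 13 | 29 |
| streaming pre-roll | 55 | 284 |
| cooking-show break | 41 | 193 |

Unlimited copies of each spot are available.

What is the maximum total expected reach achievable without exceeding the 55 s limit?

Streaming pre-roll uses 55 of the 55 s and totals 284.
Nothing else within 55 s beats 284.

284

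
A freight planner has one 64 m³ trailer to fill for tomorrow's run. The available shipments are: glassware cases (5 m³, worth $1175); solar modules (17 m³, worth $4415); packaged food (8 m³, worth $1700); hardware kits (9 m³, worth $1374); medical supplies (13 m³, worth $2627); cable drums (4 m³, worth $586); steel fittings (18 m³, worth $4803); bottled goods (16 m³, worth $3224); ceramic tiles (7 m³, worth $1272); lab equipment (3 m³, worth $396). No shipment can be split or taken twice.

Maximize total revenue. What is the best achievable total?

15317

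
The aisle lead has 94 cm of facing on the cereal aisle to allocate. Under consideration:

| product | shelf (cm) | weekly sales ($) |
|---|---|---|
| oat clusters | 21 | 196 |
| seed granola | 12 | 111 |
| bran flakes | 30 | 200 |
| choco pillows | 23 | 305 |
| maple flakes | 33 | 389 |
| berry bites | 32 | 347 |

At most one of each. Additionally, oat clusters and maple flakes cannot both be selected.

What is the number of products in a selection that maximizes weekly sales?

Best achievable weekly sales is 1041.
One optimal bundle: choco pillows + maple flakes + berry bites (88 cm).
Every optimal selection uses 3 products.

3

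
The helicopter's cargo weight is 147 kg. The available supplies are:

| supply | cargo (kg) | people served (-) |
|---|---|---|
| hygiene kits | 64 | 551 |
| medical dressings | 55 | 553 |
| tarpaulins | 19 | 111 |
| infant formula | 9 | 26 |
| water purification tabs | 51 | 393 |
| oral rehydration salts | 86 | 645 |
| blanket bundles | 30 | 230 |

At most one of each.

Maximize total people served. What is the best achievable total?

1241

Best packing: hygiene kits + medical dressings + tarpaulins + infant formula — 147 kg, 1241 total.
That's the maximum — no swap from here does better than 1241.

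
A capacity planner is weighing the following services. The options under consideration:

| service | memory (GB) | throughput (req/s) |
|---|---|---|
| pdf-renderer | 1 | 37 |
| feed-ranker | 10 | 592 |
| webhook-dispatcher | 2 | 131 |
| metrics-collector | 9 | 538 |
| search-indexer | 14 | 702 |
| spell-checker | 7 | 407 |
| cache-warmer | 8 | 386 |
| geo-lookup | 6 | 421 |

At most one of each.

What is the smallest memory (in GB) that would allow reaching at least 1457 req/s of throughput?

24

Minimise GB subject to total throughput ≥ 1457.
Taking pdf-renderer + feed-ranker + spell-checker + geo-lookup gives 1457 (≥ 1457) for 24 GB.
Below 24 GB the best achievable stays under 1457.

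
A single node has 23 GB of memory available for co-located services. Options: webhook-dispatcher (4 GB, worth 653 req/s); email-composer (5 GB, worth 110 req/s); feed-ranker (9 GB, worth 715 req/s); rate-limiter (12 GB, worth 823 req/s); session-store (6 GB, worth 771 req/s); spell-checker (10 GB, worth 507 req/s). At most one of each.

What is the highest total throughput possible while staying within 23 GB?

By throughput per GB: webhook-dispatcher 163.25, session-store 128.50, feed-ranker 79.44, rate-limiter 68.58 lead.
The ratio heuristic lands on webhook-dispatcher + feed-ranker + session-store (2139) but leaves 4 GB idle.
The 9 GB tied up in feed-ranker is better spent on rate-limiter — total rises to 2247 (22 GB).
Nothing else within 23 GB beats 2247.

2247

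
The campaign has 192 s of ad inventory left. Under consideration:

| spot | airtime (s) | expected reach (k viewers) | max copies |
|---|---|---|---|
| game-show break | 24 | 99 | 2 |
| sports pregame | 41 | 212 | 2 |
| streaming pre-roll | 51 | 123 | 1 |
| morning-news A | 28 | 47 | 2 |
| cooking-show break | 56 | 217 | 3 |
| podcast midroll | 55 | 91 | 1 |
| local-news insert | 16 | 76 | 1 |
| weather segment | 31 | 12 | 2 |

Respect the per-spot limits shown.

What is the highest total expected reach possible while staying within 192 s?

The ratio heuristic lands on 2×game-show break + 2×sports pregame + morning-news A + local-news insert (745) but leaves 18 s idle.
Dropping morning-news A and local-news insert frees 44 s; slotting in cooking-show break (56 s) lifts the total to 839 at 186 s.

839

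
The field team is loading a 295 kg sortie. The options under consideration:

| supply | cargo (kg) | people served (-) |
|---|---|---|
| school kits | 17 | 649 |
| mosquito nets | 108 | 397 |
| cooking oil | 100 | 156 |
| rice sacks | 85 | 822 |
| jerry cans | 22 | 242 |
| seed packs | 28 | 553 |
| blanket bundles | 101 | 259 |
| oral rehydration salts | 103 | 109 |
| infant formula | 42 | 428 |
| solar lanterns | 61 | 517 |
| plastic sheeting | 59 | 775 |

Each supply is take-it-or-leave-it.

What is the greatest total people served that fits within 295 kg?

3744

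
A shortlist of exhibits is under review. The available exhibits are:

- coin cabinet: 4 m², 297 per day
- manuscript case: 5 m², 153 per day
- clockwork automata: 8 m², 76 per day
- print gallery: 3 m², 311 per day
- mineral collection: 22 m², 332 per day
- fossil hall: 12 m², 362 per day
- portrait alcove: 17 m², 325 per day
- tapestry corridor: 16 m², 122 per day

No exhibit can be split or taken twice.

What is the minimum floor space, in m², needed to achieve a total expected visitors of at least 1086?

Minimise m² subject to total expected visitors ≥ 1086.
Taking coin cabinet + manuscript case + print gallery + fossil hall gives 1123 (≥ 1086) for 24 m².
Below 24 m² the best achievable stays under 1086.

24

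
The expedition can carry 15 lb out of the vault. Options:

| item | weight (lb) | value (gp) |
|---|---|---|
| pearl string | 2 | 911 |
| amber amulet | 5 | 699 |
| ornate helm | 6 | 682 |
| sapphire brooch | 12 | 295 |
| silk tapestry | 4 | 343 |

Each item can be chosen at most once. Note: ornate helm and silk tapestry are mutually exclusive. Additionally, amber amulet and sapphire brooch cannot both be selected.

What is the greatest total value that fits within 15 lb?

Pearl string + amber amulet + ornate helm uses 13 of the 15 lb and totals 2292.
Runner-up pearl string + amber amulet + silk tapestry tops out at 1953.

2292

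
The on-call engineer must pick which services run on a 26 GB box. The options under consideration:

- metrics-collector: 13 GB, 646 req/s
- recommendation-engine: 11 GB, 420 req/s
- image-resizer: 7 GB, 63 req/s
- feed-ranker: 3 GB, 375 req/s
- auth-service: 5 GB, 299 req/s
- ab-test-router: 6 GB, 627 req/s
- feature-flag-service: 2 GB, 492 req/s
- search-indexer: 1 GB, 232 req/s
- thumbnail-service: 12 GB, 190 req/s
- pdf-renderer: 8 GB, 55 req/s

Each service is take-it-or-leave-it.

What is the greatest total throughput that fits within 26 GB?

2372

Density check — feature-flag-service 246.00, search-indexer 232.00, feed-ranker 125.00 are the best per GB.
The ratio heuristic lands on image-resizer + feed-ranker + auth-service + ab-test-router + feature-flag-service + search-indexer (2088) but leaves 2 GB idle.
The 12 GB tied up in image-resizer and auth-service is better spent on metrics-collector — total rises to 2372 (25 GB).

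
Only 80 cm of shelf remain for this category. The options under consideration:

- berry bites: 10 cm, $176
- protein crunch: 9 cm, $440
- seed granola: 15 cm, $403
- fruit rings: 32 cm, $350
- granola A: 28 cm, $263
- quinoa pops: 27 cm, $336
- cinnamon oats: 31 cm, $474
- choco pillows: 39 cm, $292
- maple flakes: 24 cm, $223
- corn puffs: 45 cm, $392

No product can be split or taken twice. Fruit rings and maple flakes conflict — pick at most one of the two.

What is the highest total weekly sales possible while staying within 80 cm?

1540

Greedy by ratio would take berry bites + protein crunch + seed granola + cinnamon oats: 65 cm used, total 1493.
The 10 cm tied up in berry bites is better spent on maple flakes — total rises to 1540 (79 cm).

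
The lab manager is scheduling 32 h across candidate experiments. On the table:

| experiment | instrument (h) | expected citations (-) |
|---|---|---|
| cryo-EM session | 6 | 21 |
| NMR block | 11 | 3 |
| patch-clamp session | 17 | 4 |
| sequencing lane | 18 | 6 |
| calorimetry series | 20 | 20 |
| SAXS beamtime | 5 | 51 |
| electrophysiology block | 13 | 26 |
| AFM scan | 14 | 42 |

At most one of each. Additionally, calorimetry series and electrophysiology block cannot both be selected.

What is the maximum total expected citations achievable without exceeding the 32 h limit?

119

Taking the top-ratio experiments first gives cryo-EM session + SAXS beamtime + AFM scan for 114 (25 h).
Replace cryo-EM session with electrophysiology block: the trade gains 5 net, giving 119 at 32 h.
Nothing else feasible within 32 h beats 119.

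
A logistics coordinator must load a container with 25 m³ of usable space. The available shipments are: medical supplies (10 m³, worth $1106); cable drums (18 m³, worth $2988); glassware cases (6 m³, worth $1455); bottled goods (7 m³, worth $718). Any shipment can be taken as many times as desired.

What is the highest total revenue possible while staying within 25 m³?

The ratio ordering already packs tightly: 4×glassware cases, 24 m³, 5820.

5820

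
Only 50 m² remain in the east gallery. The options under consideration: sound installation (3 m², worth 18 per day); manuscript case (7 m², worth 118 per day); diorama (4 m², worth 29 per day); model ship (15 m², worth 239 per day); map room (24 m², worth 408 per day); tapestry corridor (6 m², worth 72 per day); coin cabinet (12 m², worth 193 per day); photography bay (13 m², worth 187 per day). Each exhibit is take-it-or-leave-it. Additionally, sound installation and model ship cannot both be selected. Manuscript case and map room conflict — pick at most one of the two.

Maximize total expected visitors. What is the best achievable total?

788

Best packing: map room + coin cabinet + photography bay — 49 m², 788 total.
Runner-up diorama + model ship + map room + tapestry corridor tops out at 748.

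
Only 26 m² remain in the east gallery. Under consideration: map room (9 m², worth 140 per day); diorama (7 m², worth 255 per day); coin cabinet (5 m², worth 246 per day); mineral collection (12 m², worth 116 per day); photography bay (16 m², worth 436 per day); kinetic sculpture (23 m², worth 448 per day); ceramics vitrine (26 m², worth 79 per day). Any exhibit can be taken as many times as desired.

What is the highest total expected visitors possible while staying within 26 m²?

The ratio ordering already packs tightly: 5×coin cabinet, 25 m², 1230.
The spare 1 m² is too small for any remaining exhibit, and no exchange beats 1230.

1230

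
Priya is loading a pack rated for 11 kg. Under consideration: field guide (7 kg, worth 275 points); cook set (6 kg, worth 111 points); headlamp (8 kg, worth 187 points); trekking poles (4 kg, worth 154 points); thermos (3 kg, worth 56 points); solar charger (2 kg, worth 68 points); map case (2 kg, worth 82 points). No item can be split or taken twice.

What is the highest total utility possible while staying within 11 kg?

Greedy by ratio would take field guide + solar charger + map case: 11 kg used, total 425.
Dropping solar charger and map case frees 4 kg; slotting in trekking poles (4 kg) lifts the total to 429 at 11 kg.
Every other selection either busts 11 kg or fails to beat 429.

429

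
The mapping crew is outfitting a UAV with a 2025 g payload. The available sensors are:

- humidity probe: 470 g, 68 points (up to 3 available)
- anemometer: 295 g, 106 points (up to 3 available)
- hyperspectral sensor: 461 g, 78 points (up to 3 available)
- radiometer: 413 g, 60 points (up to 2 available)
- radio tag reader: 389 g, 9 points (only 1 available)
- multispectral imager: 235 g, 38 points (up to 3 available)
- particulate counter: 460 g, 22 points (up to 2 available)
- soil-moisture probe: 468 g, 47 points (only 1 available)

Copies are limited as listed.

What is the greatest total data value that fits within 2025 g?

Ranking by ratio (data value/g): anemometer 0.36, hyperspectral sensor 0.17, multispectral imager 0.16, radiometer 0.15.
Filling by ratio: 3×anemometer + 2×hyperspectral sensor for 474, with 218 g left unused.
Replace hyperspectral sensor with radiometer + multispectral imager: the trade gains 20 net, giving 494 at 1994 g.
Nothing else within 2025 g beats 494.

494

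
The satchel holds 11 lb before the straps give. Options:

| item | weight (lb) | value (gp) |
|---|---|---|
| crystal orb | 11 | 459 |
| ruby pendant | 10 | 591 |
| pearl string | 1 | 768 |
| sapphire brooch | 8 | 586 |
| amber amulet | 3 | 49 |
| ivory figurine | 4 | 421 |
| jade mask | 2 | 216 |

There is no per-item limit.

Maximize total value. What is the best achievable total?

8448

Ranking by ratio (value/lb): pearl string 768.00, jade mask 108.00, ivory figurine 105.25.
11×pearl string uses 11 of the 11 lb and totals 8448.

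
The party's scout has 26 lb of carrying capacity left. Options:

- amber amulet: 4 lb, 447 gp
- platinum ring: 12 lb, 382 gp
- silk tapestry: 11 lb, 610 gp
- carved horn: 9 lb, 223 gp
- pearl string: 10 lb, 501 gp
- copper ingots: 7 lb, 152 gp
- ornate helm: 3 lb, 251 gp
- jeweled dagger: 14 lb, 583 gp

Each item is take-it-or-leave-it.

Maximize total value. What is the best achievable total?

1558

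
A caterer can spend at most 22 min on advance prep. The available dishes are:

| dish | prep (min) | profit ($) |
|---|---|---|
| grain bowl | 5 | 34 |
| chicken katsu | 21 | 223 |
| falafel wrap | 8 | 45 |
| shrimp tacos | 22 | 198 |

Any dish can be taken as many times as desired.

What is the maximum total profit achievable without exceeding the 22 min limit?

223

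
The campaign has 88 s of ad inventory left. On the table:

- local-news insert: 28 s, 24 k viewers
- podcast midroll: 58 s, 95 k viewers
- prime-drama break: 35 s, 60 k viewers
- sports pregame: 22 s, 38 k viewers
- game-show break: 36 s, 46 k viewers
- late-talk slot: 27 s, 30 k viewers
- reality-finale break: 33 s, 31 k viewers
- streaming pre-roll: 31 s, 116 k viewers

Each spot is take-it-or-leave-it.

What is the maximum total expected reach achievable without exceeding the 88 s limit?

Density check — streaming pre-roll 3.74, sports pregame 1.73, prime-drama break 1.71 are the best per s.
Taking prime-drama break + sports pregame + streaming pre-roll: 88 s used, 214 in expected reach.

214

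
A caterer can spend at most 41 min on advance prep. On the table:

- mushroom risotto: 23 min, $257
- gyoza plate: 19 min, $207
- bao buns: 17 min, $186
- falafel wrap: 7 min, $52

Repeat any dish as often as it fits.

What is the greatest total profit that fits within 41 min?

Density check — mushroom risotto 11.17, bao buns 10.94, gyoza plate 10.89 are the best per min.
Mushroom risotto + bao buns uses 40 of the 41 min and totals 443.
That's the maximum — no swap from here does better than 443.

443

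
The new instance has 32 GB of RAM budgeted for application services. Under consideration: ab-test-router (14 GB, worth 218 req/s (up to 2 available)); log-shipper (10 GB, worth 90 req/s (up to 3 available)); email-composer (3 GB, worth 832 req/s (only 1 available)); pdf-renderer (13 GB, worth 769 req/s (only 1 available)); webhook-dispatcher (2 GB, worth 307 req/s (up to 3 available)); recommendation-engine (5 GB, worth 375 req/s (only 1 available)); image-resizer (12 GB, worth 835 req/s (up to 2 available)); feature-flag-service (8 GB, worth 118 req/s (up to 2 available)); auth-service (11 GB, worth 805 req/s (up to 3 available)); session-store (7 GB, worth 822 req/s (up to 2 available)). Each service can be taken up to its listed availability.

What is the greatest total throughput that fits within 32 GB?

Filling by ratio: email-composer + 3×webhook-dispatcher + recommendation-engine + 2×session-store for 3772, with 4 GB left unused.
Dropping webhook-dispatcher and recommendation-engine frees 7 GB; slotting in auth-service (11 GB) lifts the total to 3895 at 32 GB.
Every other selection either busts 32 GB or exceeds an availability limit or fails to beat 3895.

3895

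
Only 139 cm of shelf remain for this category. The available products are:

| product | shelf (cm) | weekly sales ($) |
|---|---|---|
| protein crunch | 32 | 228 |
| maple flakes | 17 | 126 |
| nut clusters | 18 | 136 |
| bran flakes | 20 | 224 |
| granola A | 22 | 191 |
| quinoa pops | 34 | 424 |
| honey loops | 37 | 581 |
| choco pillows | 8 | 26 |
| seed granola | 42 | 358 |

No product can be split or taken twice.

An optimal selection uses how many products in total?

4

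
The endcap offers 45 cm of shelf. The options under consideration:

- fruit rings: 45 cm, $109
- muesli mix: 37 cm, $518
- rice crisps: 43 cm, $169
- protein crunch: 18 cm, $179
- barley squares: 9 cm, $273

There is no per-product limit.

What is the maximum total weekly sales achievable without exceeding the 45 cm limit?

1365

Density check — barley squares 30.33, muesli mix 14.00, protein crunch 9.94, rice crisps 3.93 are the best per cm.
Taking 5×barley squares: 45 cm used, 1365 in weekly sales.
Nothing else within 45 cm beats 1365.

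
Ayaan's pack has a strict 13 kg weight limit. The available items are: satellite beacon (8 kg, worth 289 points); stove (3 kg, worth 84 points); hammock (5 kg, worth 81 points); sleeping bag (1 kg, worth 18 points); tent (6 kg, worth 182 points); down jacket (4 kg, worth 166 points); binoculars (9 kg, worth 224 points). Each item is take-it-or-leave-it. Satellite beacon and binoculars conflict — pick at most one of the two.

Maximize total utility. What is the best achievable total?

Satellite beacon + sleeping bag + down jacket uses 13 of the 13 kg and totals 473.

473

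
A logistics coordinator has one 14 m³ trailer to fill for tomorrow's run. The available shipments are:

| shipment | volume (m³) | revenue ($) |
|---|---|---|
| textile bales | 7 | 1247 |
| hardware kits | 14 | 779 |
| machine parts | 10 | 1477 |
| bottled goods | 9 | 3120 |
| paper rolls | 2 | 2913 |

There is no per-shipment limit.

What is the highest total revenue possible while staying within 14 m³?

20391

Ranking by ratio (revenue/m³): paper rolls 1456.50, bottled goods 346.67, textile bales 178.14, machine parts 147.70.
Taking 7×paper rolls: 14 m³ used, 20391 in revenue.
Every other selection either busts 14 m³ or fails to beat 20391.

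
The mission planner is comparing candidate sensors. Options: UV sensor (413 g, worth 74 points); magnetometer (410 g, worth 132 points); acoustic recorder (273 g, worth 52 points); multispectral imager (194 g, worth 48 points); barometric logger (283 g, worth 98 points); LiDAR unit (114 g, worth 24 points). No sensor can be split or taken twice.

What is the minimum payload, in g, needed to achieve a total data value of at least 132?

Look for the lowest-payload combination reaching 132.
magnetometer reaches 132 using 410 g.
Below 410 g the best achievable stays under 132.

410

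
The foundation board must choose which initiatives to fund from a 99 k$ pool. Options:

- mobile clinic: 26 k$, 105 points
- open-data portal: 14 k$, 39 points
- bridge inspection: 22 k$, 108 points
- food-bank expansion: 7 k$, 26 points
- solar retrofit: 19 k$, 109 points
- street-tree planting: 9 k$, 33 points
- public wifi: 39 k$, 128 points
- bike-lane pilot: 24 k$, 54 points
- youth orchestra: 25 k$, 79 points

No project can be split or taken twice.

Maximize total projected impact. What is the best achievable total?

427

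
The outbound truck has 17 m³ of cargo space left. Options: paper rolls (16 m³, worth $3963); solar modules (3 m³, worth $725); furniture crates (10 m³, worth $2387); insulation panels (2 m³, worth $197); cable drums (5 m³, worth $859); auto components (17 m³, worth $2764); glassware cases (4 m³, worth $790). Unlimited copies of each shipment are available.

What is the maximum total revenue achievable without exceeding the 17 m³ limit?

3963

Best packing: paper rolls — 16 m³, 3963 total.
No other feasible combination exceeds 3963.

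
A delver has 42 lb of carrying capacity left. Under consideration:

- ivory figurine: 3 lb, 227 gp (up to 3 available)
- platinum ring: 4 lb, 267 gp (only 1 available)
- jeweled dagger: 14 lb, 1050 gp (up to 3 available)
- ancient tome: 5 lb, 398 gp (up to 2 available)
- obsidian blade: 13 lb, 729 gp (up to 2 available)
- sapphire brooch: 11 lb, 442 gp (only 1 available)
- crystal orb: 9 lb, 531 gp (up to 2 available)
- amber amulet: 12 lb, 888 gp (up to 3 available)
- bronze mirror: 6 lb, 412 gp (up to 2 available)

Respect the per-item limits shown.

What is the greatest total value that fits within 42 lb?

Filling by ratio: 3×ivory figurine + jeweled dagger + 2×ancient tome + bronze mirror for 2939, with 3 lb left unused.
Dropping ivory figurine and bronze mirror frees 9 lb; slotting in amber amulet (12 lb) lifts the total to 3188 at 42 lb.
Every other selection either busts 42 lb or exceeds an availability limit or fails to beat 3188.

3188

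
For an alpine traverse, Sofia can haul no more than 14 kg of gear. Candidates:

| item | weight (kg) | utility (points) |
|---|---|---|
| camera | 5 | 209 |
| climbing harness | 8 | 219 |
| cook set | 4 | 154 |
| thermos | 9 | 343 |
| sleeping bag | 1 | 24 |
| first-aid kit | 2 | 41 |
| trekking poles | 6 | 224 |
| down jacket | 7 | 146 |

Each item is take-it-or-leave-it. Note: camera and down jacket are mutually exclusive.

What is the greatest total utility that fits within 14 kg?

The ratio heuristic lands on camera + cook set + sleeping bag + first-aid kit (428) but leaves 2 kg idle.
Dropping cook set and sleeping bag and first-aid kit frees 7 kg; slotting in thermos (9 kg) lifts the total to 552 at 14 kg.

552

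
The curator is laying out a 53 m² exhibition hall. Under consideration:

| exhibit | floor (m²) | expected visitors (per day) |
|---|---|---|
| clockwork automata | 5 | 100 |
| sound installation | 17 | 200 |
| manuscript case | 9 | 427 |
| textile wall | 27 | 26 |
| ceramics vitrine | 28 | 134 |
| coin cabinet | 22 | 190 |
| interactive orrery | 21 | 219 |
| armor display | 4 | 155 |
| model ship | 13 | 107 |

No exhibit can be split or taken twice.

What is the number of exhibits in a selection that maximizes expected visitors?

5

Optimal total is 1008.
clockwork automata + manuscript case + interactive orrery + armor display + model ship hits 1008 at 52 m².
Any selection reaching 1008 contains exactly 5 exhibits.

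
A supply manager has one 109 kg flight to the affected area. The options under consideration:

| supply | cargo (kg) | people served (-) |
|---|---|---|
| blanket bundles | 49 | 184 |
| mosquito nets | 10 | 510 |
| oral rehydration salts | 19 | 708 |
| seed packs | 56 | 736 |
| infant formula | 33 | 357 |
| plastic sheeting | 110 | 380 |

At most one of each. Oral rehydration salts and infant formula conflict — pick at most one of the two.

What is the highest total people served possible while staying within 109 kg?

Best packing: mosquito nets + oral rehydration salts + seed packs — 85 kg, 1954 total.
No other feasible combination exceeds 1954.

1954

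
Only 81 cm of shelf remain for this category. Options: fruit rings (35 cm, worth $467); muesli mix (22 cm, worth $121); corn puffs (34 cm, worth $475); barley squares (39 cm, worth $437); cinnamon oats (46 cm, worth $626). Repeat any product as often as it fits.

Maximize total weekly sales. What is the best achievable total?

1101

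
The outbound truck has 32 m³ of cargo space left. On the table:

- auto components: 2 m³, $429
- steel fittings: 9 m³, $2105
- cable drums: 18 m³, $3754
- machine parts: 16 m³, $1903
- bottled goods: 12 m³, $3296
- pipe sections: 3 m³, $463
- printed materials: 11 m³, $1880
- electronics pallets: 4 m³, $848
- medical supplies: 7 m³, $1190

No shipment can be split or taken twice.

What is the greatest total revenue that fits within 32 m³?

7479

Ranking by ratio (revenue/m³): bottled goods 274.67, steel fittings 233.89, auto components 214.50.
Filling by ratio: auto components + steel fittings + bottled goods + pipe sections + electronics pallets for 7141, with 2 m³ left unused.
Replace steel fittings and pipe sections and electronics pallets with cable drums: the trade gains 338 net, giving 7479 at 32 m³.
The closest alternative, steel fittings + bottled goods + electronics pallets + medical supplies, reaches only 7439.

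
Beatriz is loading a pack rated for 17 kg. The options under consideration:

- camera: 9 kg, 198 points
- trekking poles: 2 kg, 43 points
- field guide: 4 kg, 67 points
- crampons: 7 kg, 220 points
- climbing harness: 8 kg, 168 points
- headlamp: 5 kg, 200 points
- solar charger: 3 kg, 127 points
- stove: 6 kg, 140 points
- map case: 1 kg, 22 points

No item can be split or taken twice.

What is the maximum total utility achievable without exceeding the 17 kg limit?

590

The ratio heuristic lands on crampons + headlamp + solar charger + map case (569) but leaves 1 kg idle.
The 1 kg tied up in map case is better spent on trekking poles — total rises to 590 (17 kg).
That's the maximum — no swap from here does better than 590.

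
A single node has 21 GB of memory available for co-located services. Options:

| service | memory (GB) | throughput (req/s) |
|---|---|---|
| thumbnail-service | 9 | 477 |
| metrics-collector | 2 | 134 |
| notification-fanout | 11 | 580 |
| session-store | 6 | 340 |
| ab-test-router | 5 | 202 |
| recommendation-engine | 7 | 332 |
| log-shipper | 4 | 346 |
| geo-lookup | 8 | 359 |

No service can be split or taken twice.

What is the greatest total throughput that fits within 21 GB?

1297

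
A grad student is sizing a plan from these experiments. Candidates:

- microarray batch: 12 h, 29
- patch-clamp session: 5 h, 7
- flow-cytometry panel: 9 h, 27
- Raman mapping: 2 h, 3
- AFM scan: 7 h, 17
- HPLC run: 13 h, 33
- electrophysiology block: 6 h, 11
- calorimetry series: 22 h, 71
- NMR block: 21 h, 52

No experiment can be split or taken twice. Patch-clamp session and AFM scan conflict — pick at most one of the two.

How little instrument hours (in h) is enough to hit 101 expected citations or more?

Need the lightest bundle worth ≥ 101.
flow-cytometry panel + Raman mapping + calorimetry series: 101 expected citations at 33 h.
No combination under 33 h hits 101.

33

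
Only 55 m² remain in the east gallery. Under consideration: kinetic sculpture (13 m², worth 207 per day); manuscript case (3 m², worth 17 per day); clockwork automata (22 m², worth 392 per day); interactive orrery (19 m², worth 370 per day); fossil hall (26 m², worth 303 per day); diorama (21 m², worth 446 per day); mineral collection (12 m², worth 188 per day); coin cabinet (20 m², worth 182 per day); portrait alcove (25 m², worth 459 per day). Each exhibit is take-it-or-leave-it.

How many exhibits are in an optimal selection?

Optimal total is 1026.
One optimal bundle: clockwork automata + diorama + mineral collection (55 m²).
Any selection reaching 1026 contains exactly 3 exhibits.

3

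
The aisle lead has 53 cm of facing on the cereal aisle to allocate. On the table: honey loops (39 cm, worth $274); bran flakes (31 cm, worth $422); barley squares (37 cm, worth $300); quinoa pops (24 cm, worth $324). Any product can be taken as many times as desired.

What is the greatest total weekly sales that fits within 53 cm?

Filling by ratio: bran flakes for 422, with 22 cm left unused.
Dropping bran flakes frees 31 cm; slotting in 2×quinoa pops (48 cm) lifts the total to 648 at 48 cm.

648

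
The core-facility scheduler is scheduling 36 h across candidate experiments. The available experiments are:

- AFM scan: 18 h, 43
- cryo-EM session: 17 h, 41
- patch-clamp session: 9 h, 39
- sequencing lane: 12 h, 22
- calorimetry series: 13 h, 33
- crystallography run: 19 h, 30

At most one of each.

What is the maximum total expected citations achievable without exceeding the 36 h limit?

Taking patch-clamp session + sequencing lane + calorimetry series: 34 h used, 94 in expected citations.
An exhaustive check of the 64 subsets confirms 94.

94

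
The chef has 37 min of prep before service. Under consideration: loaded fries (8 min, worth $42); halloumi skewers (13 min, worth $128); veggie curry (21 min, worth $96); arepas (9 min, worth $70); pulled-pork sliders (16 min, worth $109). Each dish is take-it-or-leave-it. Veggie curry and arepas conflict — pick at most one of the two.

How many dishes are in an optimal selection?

Best achievable profit is 279.
For example loaded fries + halloumi skewers + pulled-pork sliders achieves it, using 37 min.
Every optimal selection uses 3 dishes.

3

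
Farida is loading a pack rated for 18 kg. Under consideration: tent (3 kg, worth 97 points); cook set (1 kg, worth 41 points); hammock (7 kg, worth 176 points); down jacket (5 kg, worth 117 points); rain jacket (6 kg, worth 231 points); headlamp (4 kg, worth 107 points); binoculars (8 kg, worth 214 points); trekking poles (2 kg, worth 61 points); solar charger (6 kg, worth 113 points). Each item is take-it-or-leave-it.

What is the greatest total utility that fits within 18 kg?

583

By utility per kg: cook set 41.00, rain jacket 38.50, tent 32.33 lead.
The ratio heuristic lands on tent + cook set + rain jacket + headlamp + trekking poles (537) but leaves 2 kg idle.
Replace headlamp and trekking poles with binoculars: the trade gains 46 net, giving 583 at 18 kg.
An exhaustive check of the 512 subsets confirms 583.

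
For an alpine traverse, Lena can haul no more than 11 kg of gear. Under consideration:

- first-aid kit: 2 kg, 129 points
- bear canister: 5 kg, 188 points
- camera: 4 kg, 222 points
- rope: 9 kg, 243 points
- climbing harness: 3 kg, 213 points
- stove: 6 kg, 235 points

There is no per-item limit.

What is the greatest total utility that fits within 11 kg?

Best packing: first-aid kit + 3×climbing harness — 11 kg, 768 total.
That's the maximum — no swap from here does better than 768.

768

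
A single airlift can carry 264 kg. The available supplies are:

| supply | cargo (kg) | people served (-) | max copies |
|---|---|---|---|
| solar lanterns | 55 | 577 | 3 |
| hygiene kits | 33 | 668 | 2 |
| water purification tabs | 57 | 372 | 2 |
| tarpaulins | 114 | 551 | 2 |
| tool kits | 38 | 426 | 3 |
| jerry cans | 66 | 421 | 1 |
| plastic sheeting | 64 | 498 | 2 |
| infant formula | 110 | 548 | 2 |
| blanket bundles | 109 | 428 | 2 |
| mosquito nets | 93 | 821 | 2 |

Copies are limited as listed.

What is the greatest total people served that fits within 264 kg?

Taking the top-ratio supplies first gives solar lanterns + 2×hygiene kits + 3×tool kits for 3191 (235 kg).
The 38 kg tied up in tool kits is better spent on solar lanterns — total rises to 3342 (252 kg).
That's the maximum — no swap from here does better than 3342.

3342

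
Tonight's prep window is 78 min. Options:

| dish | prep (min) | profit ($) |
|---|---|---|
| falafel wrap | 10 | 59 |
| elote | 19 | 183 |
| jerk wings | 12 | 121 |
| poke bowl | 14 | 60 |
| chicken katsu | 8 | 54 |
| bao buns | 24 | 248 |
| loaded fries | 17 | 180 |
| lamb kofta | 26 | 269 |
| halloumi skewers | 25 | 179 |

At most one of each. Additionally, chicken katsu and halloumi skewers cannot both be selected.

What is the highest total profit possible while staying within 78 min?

756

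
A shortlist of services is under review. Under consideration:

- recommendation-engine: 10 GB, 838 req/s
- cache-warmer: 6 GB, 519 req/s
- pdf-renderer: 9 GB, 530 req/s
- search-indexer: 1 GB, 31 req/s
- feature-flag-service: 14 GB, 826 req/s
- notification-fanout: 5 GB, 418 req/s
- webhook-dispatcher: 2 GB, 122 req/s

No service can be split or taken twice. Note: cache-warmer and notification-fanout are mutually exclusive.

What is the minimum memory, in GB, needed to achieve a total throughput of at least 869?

Minimise GB subject to total throughput ≥ 869.
recommendation-engine + search-indexer reaches 869 using 11 GB.
Any bundle with less than 11 GB falls short of 869.

11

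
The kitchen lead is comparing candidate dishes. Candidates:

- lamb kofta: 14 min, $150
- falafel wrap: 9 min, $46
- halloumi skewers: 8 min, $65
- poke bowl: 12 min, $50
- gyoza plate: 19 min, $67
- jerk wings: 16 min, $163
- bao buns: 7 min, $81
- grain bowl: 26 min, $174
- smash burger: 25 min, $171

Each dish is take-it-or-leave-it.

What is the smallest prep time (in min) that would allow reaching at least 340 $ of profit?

Look for the lowest-prep combination reaching 340.
lamb kofta + jerk wings + bao buns: 394 profit at 37 min.
No combination under 37 min hits 340.

37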